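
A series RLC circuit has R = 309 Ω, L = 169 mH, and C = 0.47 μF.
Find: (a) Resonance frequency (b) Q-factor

Step 1 — Resonance condition Im(Z)=0 gives ω₀ = 1/√(LC).
Step 2 — ω₀ = 1/√(0.169·4.7e-07) = 3548 rad/s.
Step 3 — f₀ = ω₀/(2π) = 564.7 Hz.
Step 4 — Series Q: Q = ω₀L/R = 3548·0.169/309 = 1.941.

(a) f₀ = 564.7 Hz  (b) Q = 1.941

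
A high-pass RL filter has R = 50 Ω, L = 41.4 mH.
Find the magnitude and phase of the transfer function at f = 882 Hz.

Step 1 — Angular frequency: ω = 2π·882 = 5542 rad/s.
Step 2 — Transfer function: H(jω) = jωL/(R + jωL).
Step 3 — Numerator jωL = j·229.4; denominator R + jωL = 50 + j229.4.
Step 4 — H = 0.9547 + j0.2081.
Step 5 — Magnitude: |H| = 0.9771 (-0.2 dB); phase: φ = 12.3°.

|H| = 0.9771 (-0.2 dB), φ = 12.3°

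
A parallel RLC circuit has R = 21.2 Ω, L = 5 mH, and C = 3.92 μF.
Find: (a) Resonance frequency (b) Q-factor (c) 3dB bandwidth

Step 1 — Resonance: ω₀ = 1/√(LC) = 1/√(0.005·3.92e-06) = 7143 rad/s.
Step 2 — f₀ = ω₀/(2π) = 1137 Hz.
Step 3 — Parallel Q: Q = R/(ω₀L) = 21.2/(7143·0.005) = 0.5936.
Step 4 — Bandwidth: Δω = ω₀/Q = 1.203e+04 rad/s; BW = Δω/(2π) = 1915 Hz.

(a) f₀ = 1137 Hz  (b) Q = 0.5936  (c) BW = 1915 Hz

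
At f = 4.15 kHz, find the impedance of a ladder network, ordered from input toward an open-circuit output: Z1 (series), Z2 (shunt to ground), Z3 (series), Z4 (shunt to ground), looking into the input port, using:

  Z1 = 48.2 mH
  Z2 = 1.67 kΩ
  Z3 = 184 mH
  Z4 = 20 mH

Step 1 — Angular frequency: ω = 2π·f = 2π·4150 = 2.608e+04 rad/s.
Step 2 — Component impedances:
  Z1: Z = jωL = j·2.608e+04·0.0482 = 0 + j1257 Ω
  Z2: Z = R = 1670 Ω
  Z3: Z = jωL = j·2.608e+04·0.184 = 0 + j4798 Ω
  Z4: Z = jωL = j·2.608e+04·0.02 = 0 + j521.5 Ω
Step 3 — Ladder network (open output): work backward from the far end, alternating series and parallel combinations. Z_in = 1520 + j1734 Ω = 2306∠48.8° Ω.

Z = 1520 + j1734 Ω = 2306∠48.8° Ω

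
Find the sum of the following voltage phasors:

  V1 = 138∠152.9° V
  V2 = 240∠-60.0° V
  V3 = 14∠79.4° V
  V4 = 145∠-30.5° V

Step 1 — Convert each phasor to rectangular form:
  V1 = 138·(cos(152.9°) + j·sin(152.9°)) = -122.8 + j62.87 V
  V2 = 240·(cos(-60.0°) + j·sin(-60.0°)) = 120 - j207.8 V
  V3 = 14·(cos(79.4°) + j·sin(79.4°)) = 2.575 + j13.76 V
  V4 = 145·(cos(-30.5°) + j·sin(-30.5°)) = 124.9 - j73.59 V
Step 2 — Sum components: V_total = 124.7 - j204.8 V.
Step 3 — Convert to polar: |V_total| = 239.8 V, ∠V_total = -58.7°.

V_total = 239.8∠-58.7° V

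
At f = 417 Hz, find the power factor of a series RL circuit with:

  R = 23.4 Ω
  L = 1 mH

Step 1 — Angular frequency: ω = 2π·f = 2π·417 = 2620 rad/s.
Step 2 — Component impedances:
  R: Z = R = 23.4 Ω
  L: Z = jωL = j·2620·0.001 = 0 + j2.62 Ω
Step 3 — Series combination: Z_total = R + L = 23.4 + j2.62 Ω = 23.55∠6.4° Ω.
Step 4 — Power factor: PF = cos(φ) = Re(Z)/|Z| = 23.4/23.546 = 0.9938.
Step 5 — Type: Im(Z) = 2.62 ⇒ lagging (phase φ = 6.4°).

PF = 0.9938 (lagging, φ = 6.4°)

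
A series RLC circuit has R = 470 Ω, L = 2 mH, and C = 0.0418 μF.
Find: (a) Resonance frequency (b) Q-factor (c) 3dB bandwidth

Step 1 — Resonance: ω₀ = 1/√(LC) = 1/√(0.002·4.18e-08) = 1.094e+05 rad/s.
Step 2 — f₀ = ω₀/(2π) = 1.741e+04 Hz.
Step 3 — Series Q: Q = ω₀L/R = 1.094e+05·0.002/470 = 0.4654.
Step 4 — Bandwidth: Δω = ω₀/Q = 2.35e+05 rad/s; BW = Δω/(2π) = 3.74e+04 Hz.

(a) f₀ = 1.741e+04 Hz  (b) Q = 0.4654  (c) BW = 3.74e+04 Hz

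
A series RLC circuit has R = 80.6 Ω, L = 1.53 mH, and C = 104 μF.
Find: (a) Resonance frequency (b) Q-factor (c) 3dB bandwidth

Step 1 — Resonance condition Im(Z)=0 gives ω₀ = 1/√(LC).
Step 2 — ω₀ = 1/√(0.00153·0.000104) = 2507 rad/s.
Step 3 — f₀ = ω₀/(2π) = 399 Hz.
Step 4 — Series Q: Q = ω₀L/R = 2507·0.00153/80.6 = 0.04759.
Step 5 — 3dB bandwidth: Δω = ω₀/Q = 5.268e+04 rad/s; BW = Δω/(2π) = 8384 Hz.

(a) f₀ = 399 Hz  (b) Q = 0.04759  (c) BW = 8384 Hz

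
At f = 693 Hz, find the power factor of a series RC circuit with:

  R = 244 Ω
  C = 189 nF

Step 1 — Angular frequency: ω = 2π·f = 2π·693 = 4354 rad/s.
Step 2 — Component impedances:
  R: Z = R = 244 Ω
  C: Z = 1/(jωC) = -j/(ω·C) = 0 - j1215 Ω
Step 3 — Series combination: Z_total = R + C = 244 - j1215 Ω = 1239∠-78.6° Ω.
Step 4 — Power factor: PF = cos(φ) = Re(Z)/|Z| = 244/1239 = 0.1969.
Step 5 — Type: Im(Z) = -1215 ⇒ leading (phase φ = -78.6°).

PF = 0.1969 (leading, φ = -78.6°)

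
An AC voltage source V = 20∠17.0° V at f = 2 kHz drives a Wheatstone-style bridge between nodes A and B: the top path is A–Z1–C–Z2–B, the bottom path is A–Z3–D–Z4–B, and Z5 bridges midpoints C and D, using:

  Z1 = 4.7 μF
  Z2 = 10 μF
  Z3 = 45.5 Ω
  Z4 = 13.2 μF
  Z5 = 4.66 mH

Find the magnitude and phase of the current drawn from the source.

Step 1 — Angular frequency: ω = 2π·f = 2π·2000 = 1.257e+04 rad/s.
Step 2 — Component impedances:
  Z1: Z = 1/(jωC) = -j/(ω·C) = 0 - j16.93 Ω
  Z2: Z = 1/(jωC) = -j/(ω·C) = 0 - j7.958 Ω
  Z3: Z = R = 45.5 Ω
  Z4: Z = 1/(jωC) = -j/(ω·C) = 0 - j6.029 Ω
  Z5: Z = jωL = j·1.257e+04·0.00466 = 0 + j58.56 Ω
Step 3 — Bridge requires nodal analysis (the Z5 bridge couples midpoints C and D, so the two paths cannot be reduced to a simple series/parallel combination). Setting node B to ground and injecting 1 A at node A, the 3-node admittance system at A, C, D solves to V_A = Z_AB = 10.29 - j18.33 Ω = 21.02∠-60.7° Ω.
Step 4 — Source phasor: V = 20∠17.0° V = 19.13 + j5.847 V.
Step 5 — Ohm's law: I = V / Z_total = (19.13 + j5.847) / (10.29 - j18.33) = 0.2029 + j0.9297 A.
Step 6 — Convert to polar: |I| = 0.9516 A, ∠I = 77.7°.

I = 0.9516∠77.7° A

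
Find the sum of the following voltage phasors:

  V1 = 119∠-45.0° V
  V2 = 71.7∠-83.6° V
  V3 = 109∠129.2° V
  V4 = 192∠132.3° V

Step 1 — Convert each phasor to rectangular form:
  V1 = 119·(cos(-45.0°) + j·sin(-45.0°)) = 84.15 - j84.15 V
  V2 = 71.7·(cos(-83.6°) + j·sin(-83.6°)) = 7.992 - j71.25 V
  V3 = 109·(cos(129.2°) + j·sin(129.2°)) = -68.89 + j84.47 V
  V4 = 192·(cos(132.3°) + j·sin(132.3°)) = -129.2 + j142 V
Step 2 — Sum components: V_total = -106 + j71.08 V.
Step 3 — Convert to polar: |V_total| = 127.6 V, ∠V_total = 146.1°.

V_total = 127.6∠146.1° V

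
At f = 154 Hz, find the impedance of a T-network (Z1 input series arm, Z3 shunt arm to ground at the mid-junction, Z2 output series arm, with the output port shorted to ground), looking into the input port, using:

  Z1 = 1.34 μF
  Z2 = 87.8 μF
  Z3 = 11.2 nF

Step 1 — Angular frequency: ω = 2π·f = 2π·154 = 967.6 rad/s.
Step 2 — Component impedances:
  Z1: Z = 1/(jωC) = -j/(ω·C) = 0 - j771.2 Ω
  Z2: Z = 1/(jωC) = -j/(ω·C) = 0 - j11.77 Ω
  Z3: Z = 1/(jωC) = -j/(ω·C) = 0 - j9.227e+04 Ω
Step 3 — With the output port shorted to ground, the output series arm Z2 runs from the junction to ground; the shunt arm Z3 also runs from the junction to ground. They appear in parallel: Z3 || Z2 = 0 - j11.77 Ω.
Step 4 — Series with input arm Z1: Z_in = Z1 + (Z3 || Z2) = 0 - j783 Ω = 783∠-90.0° Ω.

Z = 0 - j783 Ω = 783∠-90.0° Ω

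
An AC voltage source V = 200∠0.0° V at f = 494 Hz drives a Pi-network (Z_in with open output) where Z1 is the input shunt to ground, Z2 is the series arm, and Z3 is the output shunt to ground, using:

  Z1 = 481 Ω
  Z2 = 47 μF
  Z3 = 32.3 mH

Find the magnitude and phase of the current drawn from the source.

Step 1 — Angular frequency: ω = 2π·f = 2π·494 = 3104 rad/s.
Step 2 — Component impedances:
  Z1: Z = R = 481 Ω
  Z2: Z = 1/(jωC) = -j/(ω·C) = 0 - j6.855 Ω
  Z3: Z = jωL = j·3104·0.0323 = 0 + j100.3 Ω
Step 3 — With open output, the series arm Z2 and the output shunt Z3 appear in series to ground: Z2 + Z3 = 0 + j93.4 Ω.
Step 4 — Parallel with input shunt Z1: Z_in = Z1 || (Z2 + Z3) = 17.48 + j90.01 Ω = 91.69∠79.0° Ω.
Step 5 — Source phasor: V = 200∠0.0° V = 200 V.
Step 6 — Ohm's law: I = V / Z_total = (200) / (17.48 + j90.01) = 0.4158 - j2.141 A.
Step 7 — Convert to polar: |I| = 2.181 A, ∠I = -79.0°.

I = 2.181∠-79.0° A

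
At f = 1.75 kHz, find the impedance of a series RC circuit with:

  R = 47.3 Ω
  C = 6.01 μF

Step 1 — Angular frequency: ω = 2π·f = 2π·1750 = 1.1e+04 rad/s.
Step 2 — Component impedances:
  R: Z = R = 47.3 Ω
  C: Z = 1/(jωC) = -j/(ω·C) = 0 - j15.13 Ω
Step 3 — Series combination: Z_total = R + C = 47.3 - j15.13 Ω = 49.66∠-17.7° Ω.

Z = 47.3 - j15.13 Ω = 49.66∠-17.7° Ω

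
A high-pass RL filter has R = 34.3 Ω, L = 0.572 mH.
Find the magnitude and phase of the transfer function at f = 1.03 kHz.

Step 1 — Angular frequency: ω = 2π·1030 = 6472 rad/s.
Step 2 — Transfer function: H(jω) = jωL/(R + jωL).
Step 3 — Numerator jωL = j·3.702; denominator R + jωL = 34.3 + j3.702.
Step 4 — H = 0.01151 + j0.1067.
Step 5 — Magnitude: |H| = 0.1073 (-19.4 dB); phase: φ = 83.8°.

|H| = 0.1073 (-19.4 dB), φ = 83.8°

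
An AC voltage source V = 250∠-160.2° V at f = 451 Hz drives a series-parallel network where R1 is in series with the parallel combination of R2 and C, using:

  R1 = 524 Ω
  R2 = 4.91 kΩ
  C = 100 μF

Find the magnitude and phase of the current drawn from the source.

Step 1 — Angular frequency: ω = 2π·f = 2π·451 = 2834 rad/s.
Step 2 — Component impedances:
  R1: Z = R = 524 Ω
  R2: Z = R = 4910 Ω
  C: Z = 1/(jωC) = -j/(ω·C) = 0 - j3.529 Ω
Step 3 — Parallel branch: R2 || C = 1/(1/R2 + 1/C) = 0.002536 - j3.529 Ω.
Step 4 — Series with R1: Z_total = R1 + (R2 || C) = 524 - j3.529 Ω = 524∠-0.4° Ω.
Step 5 — Source phasor: V = 250∠-160.2° V = -235.2 - j84.68 V.
Step 6 — Ohm's law: I = V / Z_total = (-235.2 - j84.68) / (524 - j3.529) = -0.4478 - j0.1646 A.
Step 7 — Convert to polar: |I| = 0.4771 A, ∠I = -159.8°.

I = 0.4771∠-159.8° A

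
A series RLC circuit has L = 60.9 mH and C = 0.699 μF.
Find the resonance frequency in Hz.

Step 1 — Resonance condition Im(Z)=0 gives ω₀ = 1/√(LC).
Step 2 — ω₀ = 1/√(0.0609·6.99e-07) = 4847 rad/s.
Step 3 — f₀ = ω₀/(2π) = 771.4 Hz.

f₀ = 771.4 Hz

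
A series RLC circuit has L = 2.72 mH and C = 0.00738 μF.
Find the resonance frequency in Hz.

Step 1 — Resonance condition Im(Z)=0 gives ω₀ = 1/√(LC).
Step 2 — ω₀ = 1/√(0.00272·7.38e-09) = 2.232e+05 rad/s.
Step 3 — f₀ = ω₀/(2π) = 3.552e+04 Hz.

f₀ = 3.552e+04 Hz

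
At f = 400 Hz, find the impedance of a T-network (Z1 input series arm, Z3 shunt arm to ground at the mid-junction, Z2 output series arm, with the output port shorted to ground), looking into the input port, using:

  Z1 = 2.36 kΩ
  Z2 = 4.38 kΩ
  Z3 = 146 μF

Step 1 — Angular frequency: ω = 2π·f = 2π·400 = 2513 rad/s.
Step 2 — Component impedances:
  Z1: Z = R = 2360 Ω
  Z2: Z = R = 4380 Ω
  Z3: Z = 1/(jωC) = -j/(ω·C) = 0 - j2.725 Ω
Step 3 — With the output port shorted to ground, the output series arm Z2 runs from the junction to ground; the shunt arm Z3 also runs from the junction to ground. They appear in parallel: Z3 || Z2 = 0.001696 - j2.725 Ω.
Step 4 — Series with input arm Z1: Z_in = Z1 + (Z3 || Z2) = 2360 - j2.725 Ω = 2360∠-0.1° Ω.

Z = 2360 - j2.725 Ω = 2360∠-0.1° Ω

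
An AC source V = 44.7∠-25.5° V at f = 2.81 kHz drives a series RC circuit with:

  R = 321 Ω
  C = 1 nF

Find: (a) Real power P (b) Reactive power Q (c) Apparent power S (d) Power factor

Step 1 — Angular frequency: ω = 2π·f = 2π·2810 = 1.766e+04 rad/s.
Step 2 — Component impedances:
  R: Z = R = 321 Ω
  C: Z = 1/(jωC) = -j/(ω·C) = 0 - j5.664e+04 Ω
Step 3 — Series combination: Z_total = R + C = 321 - j5.664e+04 Ω = 5.664e+04∠-89.7° Ω.
Step 4 — Source phasor: V = 44.7∠-25.5° V = 40.35 - j19.24 V.
Step 5 — Current: I = V / Z = 0.0003438 + j0.0007104 A = 0.0007892∠64.2° A.
Step 6 — Complex power: S = V·I* = 0.0001999 - j0.03528 VA.
Step 7 — Real power: P = Re(S) = 0.0001999 W.
Step 8 — Reactive power: Q = Im(S) = -0.03528 VAR.
Step 9 — Apparent power: |S| = 0.03528 VA.
Step 10 — Power factor: PF = P/|S| = 0.005667 (leading).

(a) P = 0.0001999 W  (b) Q = -0.03528 VAR  (c) S = 0.03528 VA  (d) PF = 0.005667 (leading)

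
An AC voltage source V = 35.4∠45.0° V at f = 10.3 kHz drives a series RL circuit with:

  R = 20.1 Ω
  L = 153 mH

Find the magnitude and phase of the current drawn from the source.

Step 1 — Angular frequency: ω = 2π·f = 2π·1.03e+04 = 6.472e+04 rad/s.
Step 2 — Component impedances:
  R: Z = R = 20.1 Ω
  L: Z = jωL = j·6.472e+04·0.153 = 0 + j9902 Ω
Step 3 — Series combination: Z_total = R + L = 20.1 + j9902 Ω = 9902∠89.9° Ω.
Step 4 — Source phasor: V = 35.4∠45.0° V = 25.03 + j25.03 V.
Step 5 — Ohm's law: I = V / Z_total = (25.03 + j25.03) / (20.1 + j9902) = 0.002533 - j0.002523 A.
Step 6 — Convert to polar: |I| = 0.003575 A, ∠I = -44.9°.

I = 0.003575∠-44.9° A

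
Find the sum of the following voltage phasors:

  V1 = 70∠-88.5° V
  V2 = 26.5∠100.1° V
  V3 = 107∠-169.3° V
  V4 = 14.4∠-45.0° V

Step 1 — Convert each phasor to rectangular form:
  V1 = 70·(cos(-88.5°) + j·sin(-88.5°)) = 1.832 - j69.98 V
  V2 = 26.5·(cos(100.1°) + j·sin(100.1°)) = -4.647 + j26.09 V
  V3 = 107·(cos(-169.3°) + j·sin(-169.3°)) = -105.1 - j19.87 V
  V4 = 14.4·(cos(-45.0°) + j·sin(-45.0°)) = 10.18 - j10.18 V
Step 2 — Sum components: V_total = -97.77 - j73.94 V.
Step 3 — Convert to polar: |V_total| = 122.6 V, ∠V_total = -142.9°.

V_total = 122.6∠-142.9° V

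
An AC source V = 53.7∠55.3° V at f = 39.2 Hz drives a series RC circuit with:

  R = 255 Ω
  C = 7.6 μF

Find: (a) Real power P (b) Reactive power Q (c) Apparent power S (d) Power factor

Step 1 — Angular frequency: ω = 2π·f = 2π·39.2 = 246.3 rad/s.
Step 2 — Component impedances:
  R: Z = R = 255 Ω
  C: Z = 1/(jωC) = -j/(ω·C) = 0 - j534.2 Ω
Step 3 — Series combination: Z_total = R + C = 255 - j534.2 Ω = 592∠-64.5° Ω.
Step 4 — Source phasor: V = 53.7∠55.3° V = 30.57 + j44.15 V.
Step 5 — Current: I = V / Z = -0.04506 + j0.07873 A = 0.09072∠119.8° A.
Step 6 — Complex power: S = V·I* = 2.098 - j4.396 VA.
Step 7 — Real power: P = Re(S) = 2.098 W.
Step 8 — Reactive power: Q = Im(S) = -4.396 VAR.
Step 9 — Apparent power: |S| = 4.871 VA.
Step 10 — Power factor: PF = P/|S| = 0.4308 (leading).

(a) P = 2.098 W  (b) Q = -4.396 VAR  (c) S = 4.871 VA  (d) PF = 0.4308 (leading)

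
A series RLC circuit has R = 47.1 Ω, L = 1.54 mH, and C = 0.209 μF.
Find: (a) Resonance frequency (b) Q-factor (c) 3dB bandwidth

Step 1 — Resonance: ω₀ = 1/√(LC) = 1/√(0.00154·2.09e-07) = 5.574e+04 rad/s.
Step 2 — f₀ = ω₀/(2π) = 8871 Hz.
Step 3 — Series Q: Q = ω₀L/R = 5.574e+04·0.00154/47.1 = 1.822.
Step 4 — Bandwidth: Δω = ω₀/Q = 3.058e+04 rad/s; BW = Δω/(2π) = 4868 Hz.

(a) f₀ = 8871 Hz  (b) Q = 1.822  (c) BW = 4868 Hz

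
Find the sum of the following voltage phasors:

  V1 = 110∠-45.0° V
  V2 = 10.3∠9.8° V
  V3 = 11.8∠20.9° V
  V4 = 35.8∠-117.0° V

Step 1 — Convert each phasor to rectangular form:
  V1 = 110·(cos(-45.0°) + j·sin(-45.0°)) = 77.78 - j77.78 V
  V2 = 10.3·(cos(9.8°) + j·sin(9.8°)) = 10.15 + j1.753 V
  V3 = 11.8·(cos(20.9°) + j·sin(20.9°)) = 11.02 + j4.21 V
  V4 = 35.8·(cos(-117.0°) + j·sin(-117.0°)) = -16.25 - j31.9 V
Step 2 — Sum components: V_total = 82.7 - j103.7 V.
Step 3 — Convert to polar: |V_total| = 132.7 V, ∠V_total = -51.4°.

V_total = 132.7∠-51.4° V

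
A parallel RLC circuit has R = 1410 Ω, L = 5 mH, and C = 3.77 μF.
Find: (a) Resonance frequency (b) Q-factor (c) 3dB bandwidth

Step 1 — Resonance: ω₀ = 1/√(LC) = 1/√(0.005·3.77e-06) = 7284 rad/s.
Step 2 — f₀ = ω₀/(2π) = 1159 Hz.
Step 3 — Parallel Q: Q = R/(ω₀L) = 1410/(7284·0.005) = 38.72.
Step 4 — Bandwidth: Δω = ω₀/Q = 188.1 rad/s; BW = Δω/(2π) = 29.94 Hz.

(a) f₀ = 1159 Hz  (b) Q = 38.72  (c) BW = 29.94 Hz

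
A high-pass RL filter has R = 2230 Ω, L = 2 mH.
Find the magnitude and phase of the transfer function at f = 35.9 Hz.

Step 1 — Angular frequency: ω = 2π·35.9 = 225.6 rad/s.
Step 2 — Transfer function: H(jω) = jωL/(R + jωL).
Step 3 — Numerator jωL = j·0.4511; denominator R + jωL = 2230 + j0.4511.
Step 4 — H = 4.093e-08 + j0.0002023.
Step 5 — Magnitude: |H| = 0.0002023 (-73.9 dB); phase: φ = 90.0°.

|H| = 0.0002023 (-73.9 dB), φ = 90.0°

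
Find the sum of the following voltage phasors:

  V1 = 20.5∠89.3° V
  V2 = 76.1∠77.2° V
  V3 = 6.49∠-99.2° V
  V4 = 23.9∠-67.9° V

Step 1 — Convert each phasor to rectangular form:
  V1 = 20.5·(cos(89.3°) + j·sin(89.3°)) = 0.2504 + j20.5 V
  V2 = 76.1·(cos(77.2°) + j·sin(77.2°)) = 16.86 + j74.21 V
  V3 = 6.49·(cos(-99.2°) + j·sin(-99.2°)) = -1.038 - j6.407 V
  V4 = 23.9·(cos(-67.9°) + j·sin(-67.9°)) = 8.992 - j22.14 V
Step 2 — Sum components: V_total = 25.06 + j66.16 V.
Step 3 — Convert to polar: |V_total| = 70.75 V, ∠V_total = 69.3°.

V_total = 70.75∠69.3° V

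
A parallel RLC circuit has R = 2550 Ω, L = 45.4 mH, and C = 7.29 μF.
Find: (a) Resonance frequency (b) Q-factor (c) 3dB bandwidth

Step 1 — Resonance: ω₀ = 1/√(LC) = 1/√(0.0454·7.29e-06) = 1738 rad/s.
Step 2 — f₀ = ω₀/(2π) = 276.6 Hz.
Step 3 — Parallel Q: Q = R/(ω₀L) = 2550/(1738·0.0454) = 32.31.
Step 4 — Bandwidth: Δω = ω₀/Q = 53.79 rad/s; BW = Δω/(2π) = 8.562 Hz.

(a) f₀ = 276.6 Hz  (b) Q = 32.31  (c) BW = 8.562 Hz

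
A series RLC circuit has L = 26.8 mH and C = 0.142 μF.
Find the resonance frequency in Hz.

Step 1 — Resonance condition Im(Z)=0 gives ω₀ = 1/√(LC).
Step 2 — ω₀ = 1/√(0.0268·1.42e-07) = 1.621e+04 rad/s.
Step 3 — f₀ = ω₀/(2π) = 2580 Hz.

f₀ = 2580 Hz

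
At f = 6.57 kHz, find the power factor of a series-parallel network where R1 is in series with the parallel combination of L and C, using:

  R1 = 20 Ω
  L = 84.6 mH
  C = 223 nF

Step 1 — Angular frequency: ω = 2π·f = 2π·6570 = 4.128e+04 rad/s.
Step 2 — Component impedances:
  R1: Z = R = 20 Ω
  L: Z = jωL = j·4.128e+04·0.0846 = 0 + j3492 Ω
  C: Z = 1/(jωC) = -j/(ω·C) = 0 - j108.6 Ω
Step 3 — Parallel branch: L || C = 1/(1/L + 1/C) = 0 - j112.1 Ω.
Step 4 — Series with R1: Z_total = R1 + (L || C) = 20 - j112.1 Ω = 113.9∠-79.9° Ω.
Step 5 — Power factor: PF = cos(φ) = Re(Z)/|Z| = 20/113.9 = 0.1756.
Step 6 — Type: Im(Z) = -112.1 ⇒ leading (phase φ = -79.9°).

PF = 0.1756 (leading, φ = -79.9°)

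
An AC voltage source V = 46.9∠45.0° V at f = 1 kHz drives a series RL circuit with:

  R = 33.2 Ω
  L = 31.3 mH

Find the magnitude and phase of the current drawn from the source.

Step 1 — Angular frequency: ω = 2π·f = 2π·1000 = 6283 rad/s.
Step 2 — Component impedances:
  R: Z = R = 33.2 Ω
  L: Z = jωL = j·6283·0.0313 = 0 + j196.7 Ω
Step 3 — Series combination: Z_total = R + L = 33.2 + j196.7 Ω = 199.4∠80.4° Ω.
Step 4 — Source phasor: V = 46.9∠45.0° V = 33.16 + j33.16 V.
Step 5 — Ohm's law: I = V / Z_total = (33.16 + j33.16) / (33.2 + j196.7) = 0.1916 - j0.1363 A.
Step 6 — Convert to polar: |I| = 0.2352 A, ∠I = -35.4°.

I = 0.2352∠-35.4° A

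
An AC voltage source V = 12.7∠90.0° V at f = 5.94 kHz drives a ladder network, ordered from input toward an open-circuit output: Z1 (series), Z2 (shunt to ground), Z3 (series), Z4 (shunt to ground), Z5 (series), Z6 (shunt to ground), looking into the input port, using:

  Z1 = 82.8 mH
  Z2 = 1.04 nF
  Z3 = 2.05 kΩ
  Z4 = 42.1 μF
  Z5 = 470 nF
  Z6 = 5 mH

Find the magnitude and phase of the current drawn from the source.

Step 1 — Angular frequency: ω = 2π·f = 2π·5940 = 3.732e+04 rad/s.
Step 2 — Component impedances:
  Z1: Z = jωL = j·3.732e+04·0.0828 = 0 + j3090 Ω
  Z2: Z = 1/(jωC) = -j/(ω·C) = 0 - j2.576e+04 Ω
  Z3: Z = R = 2050 Ω
  Z4: Z = 1/(jωC) = -j/(ω·C) = 0 - j0.6364 Ω
  Z5: Z = 1/(jωC) = -j/(ω·C) = 0 - j57.01 Ω
  Z6: Z = jωL = j·3.732e+04·0.005 = 0 + j186.6 Ω
Step 3 — Ladder network (open output): work backward from the far end, alternating series and parallel combinations. Z_in = 2037 + j2928 Ω = 3567∠55.2° Ω.
Step 4 — Source phasor: V = 12.7∠90.0° V = 0 + j12.7 V.
Step 5 — Ohm's law: I = V / Z_total = (0 + j12.7) / (2037 + j2928) = 0.002923 + j0.002034 A.
Step 6 — Convert to polar: |I| = 0.003561 A, ∠I = 34.8°.

I = 0.003561∠34.8° A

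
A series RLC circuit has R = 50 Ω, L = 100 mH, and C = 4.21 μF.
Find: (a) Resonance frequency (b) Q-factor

Step 1 — Resonance condition Im(Z)=0 gives ω₀ = 1/√(LC).
Step 2 — ω₀ = 1/√(0.1·4.21e-06) = 1541 rad/s.
Step 3 — f₀ = ω₀/(2π) = 245.3 Hz.
Step 4 — Series Q: Q = ω₀L/R = 1541·0.1/50 = 3.082.

(a) f₀ = 245.3 Hz  (b) Q = 3.082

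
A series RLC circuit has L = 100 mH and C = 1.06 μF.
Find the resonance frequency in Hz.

Step 1 — Resonance condition Im(Z)=0 gives ω₀ = 1/√(LC).
Step 2 — ω₀ = 1/√(0.1·1.06e-06) = 3071 rad/s.
Step 3 — f₀ = ω₀/(2π) = 488.8 Hz.

f₀ = 488.8 Hz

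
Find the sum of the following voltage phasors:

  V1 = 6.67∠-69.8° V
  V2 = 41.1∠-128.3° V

Step 1 — Convert each phasor to rectangular form:
  V1 = 6.67·(cos(-69.8°) + j·sin(-69.8°)) = 2.303 - j6.26 V
  V2 = 41.1·(cos(-128.3°) + j·sin(-128.3°)) = -25.47 - j32.25 V
Step 2 — Sum components: V_total = -23.17 - j38.51 V.
Step 3 — Convert to polar: |V_total| = 44.95 V, ∠V_total = -121.0°.

V_total = 44.95∠-121.0° V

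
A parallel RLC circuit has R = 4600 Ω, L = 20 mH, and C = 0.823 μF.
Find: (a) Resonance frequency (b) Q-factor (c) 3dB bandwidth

Step 1 — Resonance: ω₀ = 1/√(LC) = 1/√(0.02·8.23e-07) = 7794 rad/s.
Step 2 — f₀ = ω₀/(2π) = 1241 Hz.
Step 3 — Parallel Q: Q = R/(ω₀L) = 4600/(7794·0.02) = 29.51.
Step 4 — Bandwidth: Δω = ω₀/Q = 264.1 rad/s; BW = Δω/(2π) = 42.04 Hz.

(a) f₀ = 1241 Hz  (b) Q = 29.51  (c) BW = 42.04 Hz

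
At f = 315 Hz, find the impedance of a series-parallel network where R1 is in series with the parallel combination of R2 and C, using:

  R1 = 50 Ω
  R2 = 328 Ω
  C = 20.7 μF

Step 1 — Angular frequency: ω = 2π·f = 2π·315 = 1979 rad/s.
Step 2 — Component impedances:
  R1: Z = R = 50 Ω
  R2: Z = R = 328 Ω
  C: Z = 1/(jωC) = -j/(ω·C) = 0 - j24.41 Ω
Step 3 — Parallel branch: R2 || C = 1/(1/R2 + 1/C) = 1.806 - j24.27 Ω.
Step 4 — Series with R1: Z_total = R1 + (R2 || C) = 51.81 - j24.27 Ω = 57.21∠-25.1° Ω.

Z = 51.81 - j24.27 Ω = 57.21∠-25.1° Ω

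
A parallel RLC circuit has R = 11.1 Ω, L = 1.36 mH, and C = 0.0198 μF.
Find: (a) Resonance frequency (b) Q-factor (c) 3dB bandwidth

Step 1 — Resonance: ω₀ = 1/√(LC) = 1/√(0.00136·1.98e-08) = 1.927e+05 rad/s.
Step 2 — f₀ = ω₀/(2π) = 3.067e+04 Hz.
Step 3 — Parallel Q: Q = R/(ω₀L) = 11.1/(1.927e+05·0.00136) = 0.04235.
Step 4 — Bandwidth: Δω = ω₀/Q = 4.55e+06 rad/s; BW = Δω/(2π) = 7.242e+05 Hz.

(a) f₀ = 3.067e+04 Hz  (b) Q = 0.04235  (c) BW = 7.242e+05 Hz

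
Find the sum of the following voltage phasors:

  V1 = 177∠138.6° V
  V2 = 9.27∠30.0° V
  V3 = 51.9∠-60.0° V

Step 1 — Convert each phasor to rectangular form:
  V1 = 177·(cos(138.6°) + j·sin(138.6°)) = -132.8 + j117.1 V
  V2 = 9.27·(cos(30.0°) + j·sin(30.0°)) = 8.028 + j4.635 V
  V3 = 51.9·(cos(-60.0°) + j·sin(-60.0°)) = 25.95 - j44.95 V
Step 2 — Sum components: V_total = -98.79 + j76.74 V.
Step 3 — Convert to polar: |V_total| = 125.1 V, ∠V_total = 142.2°.

V_total = 125.1∠142.2° V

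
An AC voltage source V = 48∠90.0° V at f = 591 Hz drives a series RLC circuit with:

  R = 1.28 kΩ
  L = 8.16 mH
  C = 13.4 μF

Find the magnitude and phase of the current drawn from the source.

Step 1 — Angular frequency: ω = 2π·f = 2π·591 = 3713 rad/s.
Step 2 — Component impedances:
  R: Z = R = 1280 Ω
  L: Z = jωL = j·3713·0.00816 = 0 + j30.3 Ω
  C: Z = 1/(jωC) = -j/(ω·C) = 0 - j20.1 Ω
Step 3 — Series combination: Z_total = R + L + C = 1280 + j10.2 Ω = 1280∠0.5° Ω.
Step 4 — Source phasor: V = 48∠90.0° V = 0 + j48 V.
Step 5 — Ohm's law: I = V / Z_total = (0 + j48) / (1280 + j10.2) = 0.0002989 + j0.0375 A.
Step 6 — Convert to polar: |I| = 0.0375 A, ∠I = 89.5°.

I = 0.0375∠89.5° A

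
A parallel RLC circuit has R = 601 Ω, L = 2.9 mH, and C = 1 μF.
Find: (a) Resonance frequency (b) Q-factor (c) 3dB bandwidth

Step 1 — Resonance: ω₀ = 1/√(LC) = 1/√(0.0029·1e-06) = 1.857e+04 rad/s.
Step 2 — f₀ = ω₀/(2π) = 2955 Hz.
Step 3 — Parallel Q: Q = R/(ω₀L) = 601/(1.857e+04·0.0029) = 11.16.
Step 4 — Bandwidth: Δω = ω₀/Q = 1664 rad/s; BW = Δω/(2π) = 264.8 Hz.

(a) f₀ = 2955 Hz  (b) Q = 11.16  (c) BW = 264.8 Hz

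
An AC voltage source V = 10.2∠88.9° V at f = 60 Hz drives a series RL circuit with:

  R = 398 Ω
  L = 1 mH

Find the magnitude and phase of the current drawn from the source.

Step 1 — Angular frequency: ω = 2π·f = 2π·60 = 377 rad/s.
Step 2 — Component impedances:
  R: Z = R = 398 Ω
  L: Z = jωL = j·377·0.001 = 0 + j0.377 Ω
Step 3 — Series combination: Z_total = R + L = 398 + j0.377 Ω = 398∠0.1° Ω.
Step 4 — Source phasor: V = 10.2∠88.9° V = 0.1958 + j10.2 V.
Step 5 — Ohm's law: I = V / Z_total = (0.1958 + j10.2) / (398 + j0.377) = 0.0005163 + j0.02562 A.
Step 6 — Convert to polar: |I| = 0.02563 A, ∠I = 88.8°.

I = 0.02563∠88.8° A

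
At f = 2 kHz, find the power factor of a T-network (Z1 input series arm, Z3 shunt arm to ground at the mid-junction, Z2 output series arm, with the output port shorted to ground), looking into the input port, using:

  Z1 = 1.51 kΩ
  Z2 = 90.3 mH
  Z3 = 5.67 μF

Step 1 — Angular frequency: ω = 2π·f = 2π·2000 = 1.257e+04 rad/s.
Step 2 — Component impedances:
  Z1: Z = R = 1510 Ω
  Z2: Z = jωL = j·1.257e+04·0.0903 = 0 + j1135 Ω
  Z3: Z = 1/(jωC) = -j/(ω·C) = 0 - j14.03 Ω
Step 3 — With the output port shorted to ground, the output series arm Z2 runs from the junction to ground; the shunt arm Z3 also runs from the junction to ground. They appear in parallel: Z3 || Z2 = 0 - j14.21 Ω.
Step 4 — Series with input arm Z1: Z_in = Z1 + (Z3 || Z2) = 1510 - j14.21 Ω = 1510∠-0.5° Ω.
Step 5 — Power factor: PF = cos(φ) = Re(Z)/|Z| = 1510/1510 = 1.
Step 6 — Type: Im(Z) = -14.21 ⇒ leading (phase φ = -0.5°).

PF = 1 (leading, φ = -0.5°)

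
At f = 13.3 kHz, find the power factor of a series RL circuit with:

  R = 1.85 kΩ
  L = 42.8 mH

Step 1 — Angular frequency: ω = 2π·f = 2π·1.33e+04 = 8.357e+04 rad/s.
Step 2 — Component impedances:
  R: Z = R = 1850 Ω
  L: Z = jωL = j·8.357e+04·0.0428 = 0 + j3577 Ω
Step 3 — Series combination: Z_total = R + L = 1850 + j3577 Ω = 4027∠62.6° Ω.
Step 4 — Power factor: PF = cos(φ) = Re(Z)/|Z| = 1850/4027 = 0.4594.
Step 5 — Type: Im(Z) = 3577 ⇒ lagging (phase φ = 62.6°).

PF = 0.4594 (lagging, φ = 62.6°)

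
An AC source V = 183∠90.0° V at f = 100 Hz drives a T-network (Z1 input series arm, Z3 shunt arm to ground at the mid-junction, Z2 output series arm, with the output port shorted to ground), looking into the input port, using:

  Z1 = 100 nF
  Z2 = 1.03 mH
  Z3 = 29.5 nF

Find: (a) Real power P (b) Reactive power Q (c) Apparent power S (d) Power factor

Step 1 — Angular frequency: ω = 2π·f = 2π·100 = 628.3 rad/s.
Step 2 — Component impedances:
  Z1: Z = 1/(jωC) = -j/(ω·C) = 0 - j1.592e+04 Ω
  Z2: Z = jωL = j·628.3·0.00103 = 0 + j0.6472 Ω
  Z3: Z = 1/(jωC) = -j/(ω·C) = 0 - j5.395e+04 Ω
Step 3 — With the output port shorted to ground, the output series arm Z2 runs from the junction to ground; the shunt arm Z3 also runs from the junction to ground. They appear in parallel: Z3 || Z2 = 0 + j0.6472 Ω.
Step 4 — Series with input arm Z1: Z_in = Z1 + (Z3 || Z2) = 0 - j1.591e+04 Ω = 1.591e+04∠-90.0° Ω.
Step 5 — Source phasor: V = 183∠90.0° V = 0 + j183 V.
Step 6 — Current: I = V / Z = -0.0115 A = 0.0115∠180.0° A.
Step 7 — Complex power: S = V·I* = 0 - j2.104 VA.
Step 8 — Real power: P = Re(S) = 0 W.
Step 9 — Reactive power: Q = Im(S) = -2.104 VAR.
Step 10 — Apparent power: |S| = 2.104 VA.
Step 11 — Power factor: PF = P/|S| = 0 (leading).

(a) P = 0 W  (b) Q = -2.104 VAR  (c) S = 2.104 VA  (d) PF = 0 (leading)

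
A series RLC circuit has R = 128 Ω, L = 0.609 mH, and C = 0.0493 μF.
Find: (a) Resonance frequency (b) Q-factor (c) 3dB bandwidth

Step 1 — Resonance condition Im(Z)=0 gives ω₀ = 1/√(LC).
Step 2 — ω₀ = 1/√(0.000609·4.93e-08) = 1.825e+05 rad/s.
Step 3 — f₀ = ω₀/(2π) = 2.905e+04 Hz.
Step 4 — Series Q: Q = ω₀L/R = 1.825e+05·0.000609/128 = 0.8683.
Step 5 — 3dB bandwidth: Δω = ω₀/Q = 2.102e+05 rad/s; BW = Δω/(2π) = 3.345e+04 Hz.

(a) f₀ = 2.905e+04 Hz  (b) Q = 0.8683  (c) BW = 3.345e+04 Hz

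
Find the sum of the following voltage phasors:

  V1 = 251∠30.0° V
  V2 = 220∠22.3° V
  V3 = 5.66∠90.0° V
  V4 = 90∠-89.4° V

Step 1 — Convert each phasor to rectangular form:
  V1 = 251·(cos(30.0°) + j·sin(30.0°)) = 217.4 + j125.5 V
  V2 = 220·(cos(22.3°) + j·sin(22.3°)) = 203.5 + j83.48 V
  V3 = 5.66·(cos(90.0°) + j·sin(90.0°)) = 0 + j5.66 V
  V4 = 90·(cos(-89.4°) + j·sin(-89.4°)) = 0.9425 - j90 V
Step 2 — Sum components: V_total = 421.9 + j124.6 V.
Step 3 — Convert to polar: |V_total| = 439.9 V, ∠V_total = 16.5°.

V_total = 439.9∠16.5° V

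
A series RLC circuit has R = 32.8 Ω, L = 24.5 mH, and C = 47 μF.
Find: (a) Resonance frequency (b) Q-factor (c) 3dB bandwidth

Step 1 — Resonance: ω₀ = 1/√(LC) = 1/√(0.0245·4.7e-05) = 931.9 rad/s.
Step 2 — f₀ = ω₀/(2π) = 148.3 Hz.
Step 3 — Series Q: Q = ω₀L/R = 931.9·0.0245/32.8 = 0.6961.
Step 4 — Bandwidth: Δω = ω₀/Q = 1339 rad/s; BW = Δω/(2π) = 213.1 Hz.

(a) f₀ = 148.3 Hz  (b) Q = 0.6961  (c) BW = 213.1 Hz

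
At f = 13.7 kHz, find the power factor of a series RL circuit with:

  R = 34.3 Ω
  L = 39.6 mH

Step 1 — Angular frequency: ω = 2π·f = 2π·1.37e+04 = 8.608e+04 rad/s.
Step 2 — Component impedances:
  R: Z = R = 34.3 Ω
  L: Z = jωL = j·8.608e+04·0.0396 = 0 + j3409 Ω
Step 3 — Series combination: Z_total = R + L = 34.3 + j3409 Ω = 3409∠89.4° Ω.
Step 4 — Power factor: PF = cos(φ) = Re(Z)/|Z| = 34.3/3409 = 0.01006.
Step 5 — Type: Im(Z) = 3409 ⇒ lagging (phase φ = 89.4°).

PF = 0.01006 (lagging, φ = 89.4°)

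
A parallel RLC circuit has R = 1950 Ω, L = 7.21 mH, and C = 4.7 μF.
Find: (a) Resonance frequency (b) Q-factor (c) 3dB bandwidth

Step 1 — Resonance: ω₀ = 1/√(LC) = 1/√(0.00721·4.7e-06) = 5432 rad/s.
Step 2 — f₀ = ω₀/(2π) = 864.6 Hz.
Step 3 — Parallel Q: Q = R/(ω₀L) = 1950/(5432·0.00721) = 49.79.
Step 4 — Bandwidth: Δω = ω₀/Q = 109.1 rad/s; BW = Δω/(2π) = 17.37 Hz.

(a) f₀ = 864.6 Hz  (b) Q = 49.79  (c) BW = 17.37 Hz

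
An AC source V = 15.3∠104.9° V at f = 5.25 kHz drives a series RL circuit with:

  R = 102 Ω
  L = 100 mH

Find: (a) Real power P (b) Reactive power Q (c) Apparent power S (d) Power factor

Step 1 — Angular frequency: ω = 2π·f = 2π·5250 = 3.299e+04 rad/s.
Step 2 — Component impedances:
  R: Z = R = 102 Ω
  L: Z = jωL = j·3.299e+04·0.1 = 0 + j3299 Ω
Step 3 — Series combination: Z_total = R + L = 102 + j3299 Ω = 3300∠88.2° Ω.
Step 4 — Source phasor: V = 15.3∠104.9° V = -3.934 + j14.79 V.
Step 5 — Current: I = V / Z = 0.004441 + j0.00133 A = 0.004636∠16.7° A.
Step 6 — Complex power: S = V·I* = 0.002192 + j0.0709 VA.
Step 7 — Real power: P = Re(S) = 0.002192 W.
Step 8 — Reactive power: Q = Im(S) = 0.0709 VAR.
Step 9 — Apparent power: |S| = 0.07093 VA.
Step 10 — Power factor: PF = P/|S| = 0.03091 (lagging).

(a) P = 0.002192 W  (b) Q = 0.0709 VAR  (c) S = 0.07093 VA  (d) PF = 0.03091 (lagging)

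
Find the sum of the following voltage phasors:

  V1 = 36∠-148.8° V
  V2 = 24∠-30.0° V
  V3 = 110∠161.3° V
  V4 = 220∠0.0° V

Step 1 — Convert each phasor to rectangular form:
  V1 = 36·(cos(-148.8°) + j·sin(-148.8°)) = -30.79 - j18.65 V
  V2 = 24·(cos(-30.0°) + j·sin(-30.0°)) = 20.78 - j12 V
  V3 = 110·(cos(161.3°) + j·sin(161.3°)) = -104.2 + j35.27 V
  V4 = 220·(cos(0.0°) + j·sin(0.0°)) = 220 V
Step 2 — Sum components: V_total = 105.8 + j4.618 V.
Step 3 — Convert to polar: |V_total| = 105.9 V, ∠V_total = 2.5°.

V_total = 105.9∠2.5° V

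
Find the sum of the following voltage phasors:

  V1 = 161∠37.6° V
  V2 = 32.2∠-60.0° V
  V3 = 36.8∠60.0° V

Step 1 — Convert each phasor to rectangular form:
  V1 = 161·(cos(37.6°) + j·sin(37.6°)) = 127.6 + j98.23 V
  V2 = 32.2·(cos(-60.0°) + j·sin(-60.0°)) = 16.1 - j27.89 V
  V3 = 36.8·(cos(60.0°) + j·sin(60.0°)) = 18.4 + j31.87 V
Step 2 — Sum components: V_total = 162.1 + j102.2 V.
Step 3 — Convert to polar: |V_total| = 191.6 V, ∠V_total = 32.2°.

V_total = 191.6∠32.2° V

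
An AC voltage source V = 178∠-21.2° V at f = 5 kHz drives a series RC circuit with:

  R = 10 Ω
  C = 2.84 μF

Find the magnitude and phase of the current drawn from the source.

Step 1 — Angular frequency: ω = 2π·f = 2π·5000 = 3.142e+04 rad/s.
Step 2 — Component impedances:
  R: Z = R = 10 Ω
  C: Z = 1/(jωC) = -j/(ω·C) = 0 - j11.21 Ω
Step 3 — Series combination: Z_total = R + C = 10 - j11.21 Ω = 15.02∠-48.3° Ω.
Step 4 — Source phasor: V = 178∠-21.2° V = 166 - j64.37 V.
Step 5 — Ohm's law: I = V / Z_total = (166 - j64.37) / (10 - j11.21) = 10.55 + j5.391 A.
Step 6 — Convert to polar: |I| = 11.85 A, ∠I = 27.1°.

I = 11.85∠27.1° A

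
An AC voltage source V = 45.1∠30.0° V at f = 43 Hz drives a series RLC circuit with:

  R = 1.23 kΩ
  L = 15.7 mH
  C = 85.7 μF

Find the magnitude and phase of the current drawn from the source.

Step 1 — Angular frequency: ω = 2π·f = 2π·43 = 270.2 rad/s.
Step 2 — Component impedances:
  R: Z = R = 1230 Ω
  L: Z = jωL = j·270.2·0.0157 = 0 + j4.242 Ω
  C: Z = 1/(jωC) = -j/(ω·C) = 0 - j43.19 Ω
Step 3 — Series combination: Z_total = R + L + C = 1230 - j38.95 Ω = 1231∠-1.8° Ω.
Step 4 — Source phasor: V = 45.1∠30.0° V = 39.06 + j22.55 V.
Step 5 — Ohm's law: I = V / Z_total = (39.06 + j22.55) / (1230 - j38.95) = 0.03114 + j0.01932 A.
Step 6 — Convert to polar: |I| = 0.03665 A, ∠I = 31.8°.

I = 0.03665∠31.8° A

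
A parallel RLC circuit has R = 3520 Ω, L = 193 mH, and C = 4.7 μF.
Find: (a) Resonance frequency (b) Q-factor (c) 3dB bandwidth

Step 1 — Resonance: ω₀ = 1/√(LC) = 1/√(0.193·4.7e-06) = 1050 rad/s.
Step 2 — f₀ = ω₀/(2π) = 167.1 Hz.
Step 3 — Parallel Q: Q = R/(ω₀L) = 3520/(1050·0.193) = 17.37.
Step 4 — Bandwidth: Δω = ω₀/Q = 60.44 rad/s; BW = Δω/(2π) = 9.62 Hz.

(a) f₀ = 167.1 Hz  (b) Q = 17.37  (c) BW = 9.62 Hz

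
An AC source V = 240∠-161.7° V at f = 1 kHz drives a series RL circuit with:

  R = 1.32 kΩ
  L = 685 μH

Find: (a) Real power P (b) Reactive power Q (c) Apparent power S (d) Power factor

Step 1 — Angular frequency: ω = 2π·f = 2π·1000 = 6283 rad/s.
Step 2 — Component impedances:
  R: Z = R = 1320 Ω
  L: Z = jωL = j·6283·0.000685 = 0 + j4.304 Ω
Step 3 — Series combination: Z_total = R + L = 1320 + j4.304 Ω = 1320∠0.2° Ω.
Step 4 — Source phasor: V = 240∠-161.7° V = -227.9 - j75.36 V.
Step 5 — Current: I = V / Z = -0.1728 - j0.05653 A = 0.1818∠-161.9° A.
Step 6 — Complex power: S = V·I* = 43.64 + j0.1423 VA.
Step 7 — Real power: P = Re(S) = 43.64 W.
Step 8 — Reactive power: Q = Im(S) = 0.1423 VAR.
Step 9 — Apparent power: |S| = 43.64 VA.
Step 10 — Power factor: PF = P/|S| = 1 (lagging).

(a) P = 43.64 W  (b) Q = 0.1423 VAR  (c) S = 43.64 VA  (d) PF = 1 (lagging)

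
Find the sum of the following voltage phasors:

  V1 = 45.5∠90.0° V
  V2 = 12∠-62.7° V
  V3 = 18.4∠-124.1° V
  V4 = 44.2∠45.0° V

Step 1 — Convert each phasor to rectangular form:
  V1 = 45.5·(cos(90.0°) + j·sin(90.0°)) = 0 + j45.5 V
  V2 = 12·(cos(-62.7°) + j·sin(-62.7°)) = 5.504 - j10.66 V
  V3 = 18.4·(cos(-124.1°) + j·sin(-124.1°)) = -10.32 - j15.24 V
  V4 = 44.2·(cos(45.0°) + j·sin(45.0°)) = 31.25 + j31.25 V
Step 2 — Sum components: V_total = 26.44 + j50.85 V.
Step 3 — Convert to polar: |V_total| = 57.32 V, ∠V_total = 62.5°.

V_total = 57.32∠62.5° V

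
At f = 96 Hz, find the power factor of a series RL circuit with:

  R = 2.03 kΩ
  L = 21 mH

Step 1 — Angular frequency: ω = 2π·f = 2π·96 = 603.2 rad/s.
Step 2 — Component impedances:
  R: Z = R = 2030 Ω
  L: Z = jωL = j·603.2·0.021 = 0 + j12.67 Ω
Step 3 — Series combination: Z_total = R + L = 2030 + j12.67 Ω = 2030∠0.4° Ω.
Step 4 — Power factor: PF = cos(φ) = Re(Z)/|Z| = 2030/2030 = 1.
Step 5 — Type: Im(Z) = 12.67 ⇒ lagging (phase φ = 0.4°).

PF = 1 (lagging, φ = 0.4°)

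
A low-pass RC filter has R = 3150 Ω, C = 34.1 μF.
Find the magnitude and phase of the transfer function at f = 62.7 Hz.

Step 1 — Angular frequency: ω = 2π·62.7 = 394 rad/s.
Step 2 — Transfer function: H(jω) = 1/(1 + jωRC).
Step 3 — Denominator: 1 + jωRC = 1 + j·394·3150·3.41e-05 = 1 + j42.32.
Step 4 — H = 0.0005581 - j0.02362.
Step 5 — Magnitude: |H| = 0.02362 (-32.5 dB); phase: φ = -88.6°.

|H| = 0.02362 (-32.5 dB), φ = -88.6°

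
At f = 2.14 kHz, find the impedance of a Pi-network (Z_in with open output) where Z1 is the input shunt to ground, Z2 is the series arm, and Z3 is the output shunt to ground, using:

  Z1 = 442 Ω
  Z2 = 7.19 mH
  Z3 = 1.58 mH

Step 1 — Angular frequency: ω = 2π·f = 2π·2140 = 1.345e+04 rad/s.
Step 2 — Component impedances:
  Z1: Z = R = 442 Ω
  Z2: Z = jωL = j·1.345e+04·0.00719 = 0 + j96.68 Ω
  Z3: Z = jωL = j·1.345e+04·0.00158 = 0 + j21.24 Ω
Step 3 — With open output, the series arm Z2 and the output shunt Z3 appear in series to ground: Z2 + Z3 = 0 + j117.9 Ω.
Step 4 — Parallel with input shunt Z1: Z_in = Z1 || (Z2 + Z3) = 29.37 + j110.1 Ω = 113.9∠75.1° Ω.

Z = 29.37 + j110.1 Ω = 113.9∠75.1° Ω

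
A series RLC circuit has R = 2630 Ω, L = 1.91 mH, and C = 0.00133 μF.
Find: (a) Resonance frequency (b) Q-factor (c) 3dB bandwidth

Step 1 — Resonance condition Im(Z)=0 gives ω₀ = 1/√(LC).
Step 2 — ω₀ = 1/√(0.00191·1.33e-09) = 6.274e+05 rad/s.
Step 3 — f₀ = ω₀/(2π) = 9.986e+04 Hz.
Step 4 — Series Q: Q = ω₀L/R = 6.274e+05·0.00191/2630 = 0.4557.
Step 5 — 3dB bandwidth: Δω = ω₀/Q = 1.377e+06 rad/s; BW = Δω/(2π) = 2.192e+05 Hz.

(a) f₀ = 9.986e+04 Hz  (b) Q = 0.4557  (c) BW = 2.192e+05 Hz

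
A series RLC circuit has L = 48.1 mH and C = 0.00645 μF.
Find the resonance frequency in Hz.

Step 1 — Resonance condition Im(Z)=0 gives ω₀ = 1/√(LC).
Step 2 — ω₀ = 1/√(0.0481·6.45e-09) = 5.677e+04 rad/s.
Step 3 — f₀ = ω₀/(2π) = 9036 Hz.

f₀ = 9036 Hz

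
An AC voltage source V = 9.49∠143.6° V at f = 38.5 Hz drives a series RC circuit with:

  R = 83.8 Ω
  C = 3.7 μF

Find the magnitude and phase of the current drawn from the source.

Step 1 — Angular frequency: ω = 2π·f = 2π·38.5 = 241.9 rad/s.
Step 2 — Component impedances:
  R: Z = R = 83.8 Ω
  C: Z = 1/(jωC) = -j/(ω·C) = 0 - j1117 Ω
Step 3 — Series combination: Z_total = R + C = 83.8 - j1117 Ω = 1120∠-85.7° Ω.
Step 4 — Source phasor: V = 9.49∠143.6° V = -7.638 + j5.632 V.
Step 5 — Ohm's law: I = V / Z_total = (-7.638 + j5.632) / (83.8 - j1117) = -0.005522 - j0.006423 A.
Step 6 — Convert to polar: |I| = 0.00847 A, ∠I = -130.7°.

I = 0.00847∠-130.7° A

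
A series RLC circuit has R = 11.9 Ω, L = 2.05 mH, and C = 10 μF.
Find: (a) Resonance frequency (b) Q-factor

Step 1 — Resonance condition Im(Z)=0 gives ω₀ = 1/√(LC).
Step 2 — ω₀ = 1/√(0.00205·1e-05) = 6984 rad/s.
Step 3 — f₀ = ω₀/(2π) = 1112 Hz.
Step 4 — Series Q: Q = ω₀L/R = 6984·0.00205/11.9 = 1.203.

(a) f₀ = 1112 Hz  (b) Q = 1.203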